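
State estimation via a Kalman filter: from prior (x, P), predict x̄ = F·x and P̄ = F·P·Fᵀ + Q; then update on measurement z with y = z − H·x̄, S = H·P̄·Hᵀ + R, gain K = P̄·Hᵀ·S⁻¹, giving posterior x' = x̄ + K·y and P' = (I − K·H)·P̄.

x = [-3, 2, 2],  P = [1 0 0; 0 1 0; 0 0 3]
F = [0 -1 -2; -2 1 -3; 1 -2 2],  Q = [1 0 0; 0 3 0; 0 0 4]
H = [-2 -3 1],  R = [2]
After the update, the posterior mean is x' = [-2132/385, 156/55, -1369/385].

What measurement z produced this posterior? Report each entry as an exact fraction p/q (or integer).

z = [-1]

x̄ = F·x = [-6, 2, -3]
P̄ = F·P·Fᵀ + Q = [14 17 -10; 17 35 -22; -10 -22 21]
S = H·P̄·Hᵀ + R = [770]
K = P̄·Hᵀ·S⁻¹ = [-89/770; -23/110; 107/770]
x' − x̄ = [178/385, 46/55, -214/385] = K·y
y = (KᵀK)⁻¹·Kᵀ·(x' − x̄) = [-4]
z = y + H·x̄ = [-4] + [3] = [-1]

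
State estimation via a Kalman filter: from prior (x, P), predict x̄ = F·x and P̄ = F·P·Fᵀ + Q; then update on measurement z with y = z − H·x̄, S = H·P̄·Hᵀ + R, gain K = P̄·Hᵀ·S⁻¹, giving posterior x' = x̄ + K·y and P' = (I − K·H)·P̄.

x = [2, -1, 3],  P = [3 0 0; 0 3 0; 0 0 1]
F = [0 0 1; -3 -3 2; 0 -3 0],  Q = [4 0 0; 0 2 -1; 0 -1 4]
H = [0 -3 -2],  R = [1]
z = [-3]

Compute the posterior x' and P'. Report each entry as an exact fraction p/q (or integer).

x̄ = F·x = [3, 3, 3]
P̄ = F·P·Fᵀ + Q = [5 2 0; 2 60 26; 0 26 31]
y = z − H·x̄ = [12]
S = H·P̄·Hᵀ + R = [977]
K = P̄·Hᵀ·S⁻¹ = [-6/977; -232/977; -140/977]
x' = x̄ + K·y = [2859/977, 147/977, 1251/977]
P' = (I − K·H)·P̄ = [4849/977 562/977 -840/977; 562/977 4796/977 -7078/977; -840/977 -7078/977 10687/977]

x' = [2859/977, 147/977, 1251/977]
P' = [4849/977 562/977 -840/977; 562/977 4796/977 -7078/977; -840/977 -7078/977 10687/977]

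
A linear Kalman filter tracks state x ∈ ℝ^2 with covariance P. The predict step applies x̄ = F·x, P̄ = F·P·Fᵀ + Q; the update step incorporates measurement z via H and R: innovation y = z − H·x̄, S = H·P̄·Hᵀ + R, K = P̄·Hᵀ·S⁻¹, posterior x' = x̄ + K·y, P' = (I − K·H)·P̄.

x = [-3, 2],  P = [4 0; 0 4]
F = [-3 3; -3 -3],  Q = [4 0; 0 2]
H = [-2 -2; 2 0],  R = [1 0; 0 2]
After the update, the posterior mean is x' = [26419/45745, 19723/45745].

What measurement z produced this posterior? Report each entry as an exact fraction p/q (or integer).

x̄ = F·x = [15, 3]
P̄ = F·P·Fᵀ + Q = [76 0; 0 74]
S = H·P̄·Hᵀ + R = [601 -304; -304 306]
K = P̄·Hᵀ·S⁻¹ = [-152/45745 22572/45745; -22644/45745 -22496/45745]
x' − x̄ = [-659756/45745, -117512/45745] = K·y
y = (KᵀK)⁻¹·Kᵀ·(x' − x̄) = [34, -29]
z = y + H·x̄ = [34, -29] + [-36, 30] = [-2, 1]

z = [-2, 1]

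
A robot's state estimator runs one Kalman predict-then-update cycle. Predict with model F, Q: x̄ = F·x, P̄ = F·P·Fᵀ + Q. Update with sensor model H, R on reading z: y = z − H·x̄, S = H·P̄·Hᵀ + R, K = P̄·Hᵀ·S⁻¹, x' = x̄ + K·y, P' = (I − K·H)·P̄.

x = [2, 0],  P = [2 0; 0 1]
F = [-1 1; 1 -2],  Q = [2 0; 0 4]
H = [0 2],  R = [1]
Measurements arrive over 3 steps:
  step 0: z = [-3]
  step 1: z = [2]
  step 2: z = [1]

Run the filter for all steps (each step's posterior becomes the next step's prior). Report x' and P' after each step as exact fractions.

step 0: x̄ = F·x = [-2, 2]
step 0: P̄ = F·P·Fᵀ + Q = [5 -4; -4 10]
step 0: y = z − H·x̄ = [-7]
step 0: S = H·P̄·Hᵀ + R = [41]
step 0: K = P̄·Hᵀ·S⁻¹ = [-8/41; 20/41]
step 0: x' = x̄ + K·y = [-26/41, -58/41]
step 0: P' = (I − K·H)·P̄ = [141/41 -4/41; -4/41 10/41]
step 1: x̄ = F·x = [-32/41, 90/41]
step 1: P̄ = F·P·Fᵀ + Q = [241/41 -173/41; -173/41 361/41]
step 1: y = z − H·x̄ = [-98/41]
step 1: S = H·P̄·Hᵀ + R = [1485/41]
step 1: K = P̄·Hᵀ·S⁻¹ = [-346/1485; 722/1485]
step 1: x' = x̄ + K·y = [-332/1485, 1534/1485]
step 1: P' = (I − K·H)·P̄ = [5809/1485 -173/1485; -173/1485 361/1485]
step 2: x̄ = F·x = [622/495, -680/297]
step 2: P̄ = F·P·Fᵀ + Q = [1054/165 -470/99; -470/99 2777/297]
step 2: y = z − H·x̄ = [1657/297]
step 2: S = H·P̄·Hᵀ + R = [11405/297]
step 2: K = P̄·Hᵀ·S⁻¹ = [-564/2281; 5554/11405]
step 2: x' = x̄ + K·y = [-1402/11405, 4874/11405]
step 2: P' = (I − K·H)·P̄ = [46078/11405 -282/2281; -282/2281 2777/11405]

step 0: x' = [-26/41, -58/41], P' = [141/41 -4/41; -4/41 10/41]
step 1: x' = [-332/1485, 1534/1485], P' = [5809/1485 -173/1485; -173/1485 361/1485]
step 2: x' = [-1402/11405, 4874/11405], P' = [46078/11405 -282/2281; -282/2281 2777/11405]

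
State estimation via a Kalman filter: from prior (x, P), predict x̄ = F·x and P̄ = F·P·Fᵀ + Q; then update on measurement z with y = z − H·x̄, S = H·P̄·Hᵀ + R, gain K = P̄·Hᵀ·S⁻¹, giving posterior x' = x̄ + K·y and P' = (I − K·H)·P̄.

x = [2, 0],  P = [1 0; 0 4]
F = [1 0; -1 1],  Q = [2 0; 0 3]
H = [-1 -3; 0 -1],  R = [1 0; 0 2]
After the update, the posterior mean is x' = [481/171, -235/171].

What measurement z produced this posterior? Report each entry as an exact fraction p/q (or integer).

x̄ = F·x = [2, -2]
P̄ = F·P·Fᵀ + Q = [3 -1; -1 8]
S = H·P̄·Hᵀ + R = [70 23; 23 10]
K = P̄·Hᵀ·S⁻¹ = [-23/171 70/171; -46/171 -31/171]
x' − x̄ = [139/171, 107/171] = K·y
y = (KᵀK)⁻¹·Kᵀ·(x' − x̄) = [-3, 1]
z = y + H·x̄ = [-3, 1] + [4, 2] = [1, 3]

z = [1, 3]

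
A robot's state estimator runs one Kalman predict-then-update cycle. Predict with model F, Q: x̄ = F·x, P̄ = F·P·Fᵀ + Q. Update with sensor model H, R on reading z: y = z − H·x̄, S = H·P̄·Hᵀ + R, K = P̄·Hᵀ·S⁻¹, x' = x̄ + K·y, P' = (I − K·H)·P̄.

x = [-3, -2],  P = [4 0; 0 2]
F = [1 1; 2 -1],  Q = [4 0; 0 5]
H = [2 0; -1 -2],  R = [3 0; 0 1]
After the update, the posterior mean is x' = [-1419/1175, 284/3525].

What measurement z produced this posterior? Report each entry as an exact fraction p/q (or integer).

z = [-2, 1]

x̄ = F·x = [-5, -4]
P̄ = F·P·Fᵀ + Q = [10 6; 6 23]
S = H·P̄·Hᵀ + R = [43 -44; -44 127]
K = P̄·Hᵀ·S⁻¹ = [524/1175 -22/1175; -764/3525 -1708/3525]
x' − x̄ = [4456/1175, 14384/3525] = K·y
y = (KᵀK)⁻¹·Kᵀ·(x' − x̄) = [8, -12]
z = y + H·x̄ = [8, -12] + [-10, 13] = [-2, 1]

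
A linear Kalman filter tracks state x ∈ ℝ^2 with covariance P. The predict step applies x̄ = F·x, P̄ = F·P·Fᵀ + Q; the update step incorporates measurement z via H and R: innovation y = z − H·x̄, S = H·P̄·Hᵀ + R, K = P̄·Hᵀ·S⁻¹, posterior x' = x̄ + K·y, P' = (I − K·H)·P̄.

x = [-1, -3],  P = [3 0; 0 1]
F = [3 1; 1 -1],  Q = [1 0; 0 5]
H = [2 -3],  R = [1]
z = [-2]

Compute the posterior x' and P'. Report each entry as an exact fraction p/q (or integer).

x̄ = F·x = [-6, 2]
P̄ = F·P·Fᵀ + Q = [29 8; 8 9]
y = z − H·x̄ = [16]
S = H·P̄·Hᵀ + R = [102]
K = P̄·Hᵀ·S⁻¹ = [1/3; -11/102]
x' = x̄ + K·y = [-2/3, 14/51]
P' = (I − K·H)·P̄ = [53/3 35/3; 35/3 797/102]

x' = [-2/3, 14/51]
P' = [53/3 35/3; 35/3 797/102]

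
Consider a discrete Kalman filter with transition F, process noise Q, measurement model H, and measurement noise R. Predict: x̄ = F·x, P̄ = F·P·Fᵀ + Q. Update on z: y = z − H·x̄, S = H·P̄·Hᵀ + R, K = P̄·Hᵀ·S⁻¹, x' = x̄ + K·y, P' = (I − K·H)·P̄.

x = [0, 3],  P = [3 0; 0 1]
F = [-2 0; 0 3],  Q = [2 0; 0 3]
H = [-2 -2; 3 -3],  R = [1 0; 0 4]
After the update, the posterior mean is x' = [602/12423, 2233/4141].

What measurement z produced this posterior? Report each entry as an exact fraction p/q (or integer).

x̄ = F·x = [0, 9]
P̄ = F·P·Fᵀ + Q = [14 0; 0 12]
S = H·P̄·Hᵀ + R = [105 -12; -12 238]
K = P̄·Hᵀ·S⁻¹ = [-3080/12423 679/4141; -1024/4141 -678/4141]
x' − x̄ = [602/12423, -35036/4141] = K·y
y = (KᵀK)⁻¹·Kᵀ·(x' − x̄) = [17, 26]
z = y + H·x̄ = [17, 26] + [-18, -27] = [-1, -1]

z = [-1, -1]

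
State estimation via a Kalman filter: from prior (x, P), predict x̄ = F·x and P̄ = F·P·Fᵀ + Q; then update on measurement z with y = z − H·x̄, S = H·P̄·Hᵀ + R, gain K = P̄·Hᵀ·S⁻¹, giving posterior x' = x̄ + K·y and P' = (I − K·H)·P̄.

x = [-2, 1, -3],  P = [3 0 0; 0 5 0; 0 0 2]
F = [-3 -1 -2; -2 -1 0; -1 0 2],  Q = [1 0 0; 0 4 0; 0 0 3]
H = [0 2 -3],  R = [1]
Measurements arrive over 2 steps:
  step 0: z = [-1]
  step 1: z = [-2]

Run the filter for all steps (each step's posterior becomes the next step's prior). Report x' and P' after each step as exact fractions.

step 0: x̄ = F·x = [11, 3, -4]
step 0: P̄ = F·P·Fᵀ + Q = [41 23 1; 23 21 6; 1 6 14]
step 0: y = z − H·x̄ = [-19]
step 0: S = H·P̄·Hᵀ + R = [139]
step 0: K = P̄·Hᵀ·S⁻¹ = [43/139; 24/139; -30/139]
step 0: x' = x̄ + K·y = [712/139, -39/139, 14/139]
step 0: P' = (I − K·H)·P̄ = [3850/139 2165/139 1429/139; 2165/139 2343/139 1554/139; 1429/139 1554/139 1046/139]
step 1: x̄ = F·x = [-2125/139, -1385/139, -684/139]
step 1: P̄ = F·P·Fᵀ + Q = [77670/139 45092/139 707/139; 45092/139 26959/139 1041/139; 707/139 1041/139 2735/139]
step 1: y = z − H·x̄ = [440/139]
step 1: S = H·P̄·Hᵀ + R = [120098/139]
step 1: K = P̄·Hᵀ·S⁻¹ = [88063/120098; 50795/120098; -6123/120098]
step 1: x' = x̄ + K·y = [-70785/5459, -47085/5459, -27744/5459]
step 1: P' = (I − K·H)·P̄ = [11315969/120098 6779129/120098 4490065/120098; 6779129/120098 4730863/120098 3136977/120098; 4490065/120098 3136977/120098 2093359/120098]

step 0: x' = [712/139, -39/139, 14/139], P' = [3850/139 2165/139 1429/139; 2165/139 2343/139 1554/139; 1429/139 1554/139 1046/139]
step 1: x' = [-70785/5459, -47085/5459, -27744/5459], P' = [11315969/120098 6779129/120098 4490065/120098; 6779129/120098 4730863/120098 3136977/120098; 4490065/120098 3136977/120098 2093359/120098]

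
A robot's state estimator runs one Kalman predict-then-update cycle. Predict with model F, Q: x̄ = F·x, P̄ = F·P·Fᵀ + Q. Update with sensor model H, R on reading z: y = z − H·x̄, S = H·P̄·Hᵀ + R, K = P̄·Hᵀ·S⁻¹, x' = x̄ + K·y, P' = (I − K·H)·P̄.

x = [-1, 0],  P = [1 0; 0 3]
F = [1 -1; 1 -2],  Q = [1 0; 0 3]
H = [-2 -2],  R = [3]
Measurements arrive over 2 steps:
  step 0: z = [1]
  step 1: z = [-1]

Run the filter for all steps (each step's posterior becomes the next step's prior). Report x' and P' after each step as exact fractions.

step 0: x' = [-71/143, -5/143], P' = [139/143 -103/143; -103/143 172/143]
step 1: x' = [214/5359, 2267/5359], P' = [5076/5359 -3624/5359; -3624/5359 6084/5359]

step 0: x̄ = F·x = [-1, -1]
step 0: P̄ = F·P·Fᵀ + Q = [5 7; 7 16]
step 0: y = z − H·x̄ = [-3]
step 0: S = H·P̄·Hᵀ + R = [143]
step 0: K = P̄·Hᵀ·S⁻¹ = [-24/143; -46/143]
step 0: x' = x̄ + K·y = [-71/143, -5/143]
step 0: P' = (I − K·H)·P̄ = [139/143 -103/143; -103/143 172/143]
step 1: x̄ = F·x = [-6/13, -61/143]
step 1: P̄ = F·P·Fᵀ + Q = [60/13 72/13; 72/13 1668/143]
step 1: y = z − H·x̄ = [-397/143]
step 1: S = H·P̄·Hᵀ + R = [16077/143]
step 1: K = P̄·Hᵀ·S⁻¹ = [-968/5359; -1640/5359]
step 1: x' = x̄ + K·y = [214/5359, 2267/5359]
step 1: P' = (I − K·H)·P̄ = [5076/5359 -3624/5359; -3624/5359 6084/5359]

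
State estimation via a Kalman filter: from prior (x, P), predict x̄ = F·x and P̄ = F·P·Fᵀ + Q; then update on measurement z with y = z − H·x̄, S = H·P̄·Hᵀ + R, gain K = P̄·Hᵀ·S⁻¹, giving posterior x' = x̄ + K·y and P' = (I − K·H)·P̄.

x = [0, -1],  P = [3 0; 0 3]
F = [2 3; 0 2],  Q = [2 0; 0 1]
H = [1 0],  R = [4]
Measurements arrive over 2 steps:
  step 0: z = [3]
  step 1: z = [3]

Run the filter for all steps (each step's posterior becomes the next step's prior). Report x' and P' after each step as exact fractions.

step 0: x̄ = F·x = [-3, -2]
step 0: P̄ = F·P·Fᵀ + Q = [41 18; 18 13]
step 0: y = z − H·x̄ = [6]
step 0: S = H·P̄·Hᵀ + R = [45]
step 0: K = P̄·Hᵀ·S⁻¹ = [41/45; 2/5]
step 0: x' = x̄ + K·y = [37/15, 2/5]
step 0: P' = (I − K·H)·P̄ = [164/45 8/5; 8/5 29/5]
step 1: x̄ = F·x = [92/15, 4/5]
step 1: P̄ = F·P·Fᵀ + Q = [3959/45 206/5; 206/5 121/5]
step 1: y = z − H·x̄ = [-47/15]
step 1: S = H·P̄·Hᵀ + R = [4139/45]
step 1: K = P̄·Hᵀ·S⁻¹ = [3959/4139; 1854/4139]
step 1: x' = x̄ + K·y = [12981/4139, -2498/4139]
step 1: P' = (I − K·H)·P̄ = [15836/4139 7416/4139; 7416/4139 23779/4139]

step 0: x' = [37/15, 2/5], P' = [164/45 8/5; 8/5 29/5]
step 1: x' = [12981/4139, -2498/4139], P' = [15836/4139 7416/4139; 7416/4139 23779/4139]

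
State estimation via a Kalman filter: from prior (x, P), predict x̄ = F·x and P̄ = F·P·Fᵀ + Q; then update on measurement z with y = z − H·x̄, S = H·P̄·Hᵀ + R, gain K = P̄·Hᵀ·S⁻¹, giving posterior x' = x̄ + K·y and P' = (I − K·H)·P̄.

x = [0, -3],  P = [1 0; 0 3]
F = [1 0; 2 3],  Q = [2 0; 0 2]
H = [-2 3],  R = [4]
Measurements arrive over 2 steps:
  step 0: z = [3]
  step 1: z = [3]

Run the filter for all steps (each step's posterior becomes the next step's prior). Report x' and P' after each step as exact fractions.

step 0: x̄ = F·x = [0, -9]
step 0: P̄ = F·P·Fᵀ + Q = [3 2; 2 33]
step 0: y = z − H·x̄ = [30]
step 0: S = H·P̄·Hᵀ + R = [289]
step 0: K = P̄·Hᵀ·S⁻¹ = [0; 95/289]
step 0: x' = x̄ + K·y = [0, 249/289]
step 0: P' = (I − K·H)·P̄ = [3 2; 2 512/289]
step 1: x̄ = F·x = [0, 747/289]
step 1: P̄ = F·P·Fᵀ + Q = [5 12; 12 15590/289]
step 1: y = z − H·x̄ = [-1374/289]
step 1: S = H·P̄·Hᵀ + R = [105630/289]
step 1: K = P̄·Hᵀ·S⁻¹ = [3757/52815; 6639/17605]
step 1: x' = x̄ + K·y = [-5954/17605, 13941/17605]
step 1: P' = (I − K·H)·P̄ = [166393/52815 38646/17605; 38646/17605 34616/17605]

step 0: x' = [0, 249/289], P' = [3 2; 2 512/289]
step 1: x' = [-5954/17605, 13941/17605], P' = [166393/52815 38646/17605; 38646/17605 34616/17605]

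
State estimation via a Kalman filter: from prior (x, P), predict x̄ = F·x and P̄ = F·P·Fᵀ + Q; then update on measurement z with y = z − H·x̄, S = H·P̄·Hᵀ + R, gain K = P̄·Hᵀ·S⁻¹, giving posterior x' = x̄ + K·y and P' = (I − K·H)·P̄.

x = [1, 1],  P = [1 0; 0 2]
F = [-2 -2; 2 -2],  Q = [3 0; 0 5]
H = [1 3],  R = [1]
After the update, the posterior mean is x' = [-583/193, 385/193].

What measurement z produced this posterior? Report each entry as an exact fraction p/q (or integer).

z = [3]

x̄ = F·x = [-4, 0]
P̄ = F·P·Fᵀ + Q = [15 4; 4 17]
S = H·P̄·Hᵀ + R = [193]
K = P̄·Hᵀ·S⁻¹ = [27/193; 55/193]
x' − x̄ = [189/193, 385/193] = K·y
y = (KᵀK)⁻¹·Kᵀ·(x' − x̄) = [7]
z = y + H·x̄ = [7] + [-4] = [3]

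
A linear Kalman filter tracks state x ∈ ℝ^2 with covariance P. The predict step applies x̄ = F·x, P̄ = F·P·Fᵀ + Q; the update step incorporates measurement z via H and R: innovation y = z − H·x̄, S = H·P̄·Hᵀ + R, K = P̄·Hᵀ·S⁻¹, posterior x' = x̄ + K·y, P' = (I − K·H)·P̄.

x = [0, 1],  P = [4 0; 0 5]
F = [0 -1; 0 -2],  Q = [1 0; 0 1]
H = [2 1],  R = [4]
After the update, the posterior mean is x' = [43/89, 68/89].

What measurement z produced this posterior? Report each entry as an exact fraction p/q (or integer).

z = [2]

x̄ = F·x = [-1, -2]
P̄ = F·P·Fᵀ + Q = [6 10; 10 21]
S = H·P̄·Hᵀ + R = [89]
K = P̄·Hᵀ·S⁻¹ = [22/89; 41/89]
x' − x̄ = [132/89, 246/89] = K·y
y = (KᵀK)⁻¹·Kᵀ·(x' − x̄) = [6]
z = y + H·x̄ = [6] + [-4] = [2]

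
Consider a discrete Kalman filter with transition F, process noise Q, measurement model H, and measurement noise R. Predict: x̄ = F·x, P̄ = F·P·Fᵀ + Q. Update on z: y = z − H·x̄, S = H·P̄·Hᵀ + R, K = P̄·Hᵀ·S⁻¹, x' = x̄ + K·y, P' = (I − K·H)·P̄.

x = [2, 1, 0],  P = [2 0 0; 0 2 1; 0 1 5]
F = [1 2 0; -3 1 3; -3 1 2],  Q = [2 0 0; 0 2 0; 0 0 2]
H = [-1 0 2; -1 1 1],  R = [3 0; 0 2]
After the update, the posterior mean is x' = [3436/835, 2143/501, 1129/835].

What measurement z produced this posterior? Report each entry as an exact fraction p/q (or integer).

z = [-2, 2]

x̄ = F·x = [4, -5, -5]
P̄ = F·P·Fᵀ + Q = [12 4 2; 4 73 55; 2 55 46]
S = H·P̄·Hᵀ + R = [191 204; 204 231]
K = P̄·Hᵀ·S⁻¹ = [-208/835 162/835; -54/167 412/501; 198/835 183/835]
x' − x̄ = [96/835, 4648/501, 5304/835] = K·y
y = (KᵀK)⁻¹·Kᵀ·(x' − x̄) = [12, 16]
z = y + H·x̄ = [12, 16] + [-14, -14] = [-2, 2]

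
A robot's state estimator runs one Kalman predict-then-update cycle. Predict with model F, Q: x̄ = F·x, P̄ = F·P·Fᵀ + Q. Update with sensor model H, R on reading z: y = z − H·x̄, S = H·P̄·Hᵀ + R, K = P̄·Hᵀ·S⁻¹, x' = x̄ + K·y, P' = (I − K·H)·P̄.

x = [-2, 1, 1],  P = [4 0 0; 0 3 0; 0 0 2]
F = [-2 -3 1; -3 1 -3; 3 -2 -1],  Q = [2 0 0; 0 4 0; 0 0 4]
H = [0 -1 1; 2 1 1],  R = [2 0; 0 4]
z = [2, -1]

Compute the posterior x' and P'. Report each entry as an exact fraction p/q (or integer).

x' = [8446/4349, -14734/4349, -6753/4349]
P' = [200832/21745 -36698/4349 -183658/21745; -36698/4349 39670/4349 35386/4349; -183658/21745 35386/4349 198522/21745]

x̄ = F·x = [2, 4, -9]
P̄ = F·P·Fᵀ + Q = [47 9 -8; 9 61 -36; -8 -36 54]
y = z − H·x̄ = [15, 0]
S = H·P̄·Hᵀ + R = [189 -41; -41 239]
K = P̄·Hᵀ·S⁻¹ = [-84/21745 8629/21745; -2142/4349 415/4349; 10796/21745 2034/21745]
x' = x̄ + K·y = [8446/4349, -14734/4349, -6753/4349]
P' = (I − K·H)·P̄ = [200832/21745 -36698/4349 -183658/21745; -36698/4349 39670/4349 35386/4349; -183658/21745 35386/4349 198522/21745]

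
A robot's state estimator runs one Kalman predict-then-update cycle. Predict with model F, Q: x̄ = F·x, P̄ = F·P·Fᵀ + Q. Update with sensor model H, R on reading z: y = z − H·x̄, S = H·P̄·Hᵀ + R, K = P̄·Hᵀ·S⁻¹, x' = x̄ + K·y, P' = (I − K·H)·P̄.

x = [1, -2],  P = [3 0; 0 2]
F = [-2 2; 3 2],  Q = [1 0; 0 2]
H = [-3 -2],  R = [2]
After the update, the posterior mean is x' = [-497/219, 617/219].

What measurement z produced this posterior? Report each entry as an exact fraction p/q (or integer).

x̄ = F·x = [-6, -1]
P̄ = F·P·Fᵀ + Q = [21 -10; -10 37]
S = H·P̄·Hᵀ + R = [219]
K = P̄·Hᵀ·S⁻¹ = [-43/219; -44/219]
x' − x̄ = [817/219, 836/219] = K·y
y = (KᵀK)⁻¹·Kᵀ·(x' − x̄) = [-19]
z = y + H·x̄ = [-19] + [20] = [1]

z = [1]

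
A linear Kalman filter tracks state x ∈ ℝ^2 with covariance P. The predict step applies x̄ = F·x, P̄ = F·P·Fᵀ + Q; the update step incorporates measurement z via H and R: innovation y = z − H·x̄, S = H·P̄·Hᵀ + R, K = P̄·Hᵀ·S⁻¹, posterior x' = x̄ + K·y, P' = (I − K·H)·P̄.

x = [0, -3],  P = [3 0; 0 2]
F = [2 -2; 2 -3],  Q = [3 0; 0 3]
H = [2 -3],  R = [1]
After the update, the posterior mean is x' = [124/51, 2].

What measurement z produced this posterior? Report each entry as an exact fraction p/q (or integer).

z = [-1]

x̄ = F·x = [6, 9]
P̄ = F·P·Fᵀ + Q = [23 24; 24 33]
S = H·P̄·Hᵀ + R = [102]
K = P̄·Hᵀ·S⁻¹ = [-13/51; -1/2]
x' − x̄ = [-182/51, -7] = K·y
y = (KᵀK)⁻¹·Kᵀ·(x' − x̄) = [14]
z = y + H·x̄ = [14] + [-15] = [-1]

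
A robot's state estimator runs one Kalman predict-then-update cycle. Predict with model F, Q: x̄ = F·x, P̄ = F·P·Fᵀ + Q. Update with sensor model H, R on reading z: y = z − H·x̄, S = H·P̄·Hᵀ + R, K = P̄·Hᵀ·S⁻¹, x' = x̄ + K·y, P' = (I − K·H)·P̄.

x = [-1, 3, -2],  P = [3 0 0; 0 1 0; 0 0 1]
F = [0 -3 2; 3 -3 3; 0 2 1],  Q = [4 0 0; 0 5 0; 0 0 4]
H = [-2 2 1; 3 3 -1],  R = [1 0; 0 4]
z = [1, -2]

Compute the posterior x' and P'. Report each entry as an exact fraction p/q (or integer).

x' = [-3541/4385, -7127/61390, -18867/61390]
P' = [5081/4385 -687/4385 10678/4385; -687/4385 6618/30695 -15527/30695; 10678/4385 -15527/30695 184343/30695]

x̄ = F·x = [-13, -18, 4]
P̄ = F·P·Fᵀ + Q = [17 15 -4; 15 50 -3; -4 -3 9]
y = z − H·x̄ = [7, 95]
S = H·P̄·Hᵀ + R = [162 166; 166 928]
K = P̄·Hᵀ·S⁻¹ = [-858/4385 626/4385; 7327/30695 10477/61390; 3797/30695 -3343/61390]
x' = x̄ + K·y = [-3541/4385, -7127/61390, -18867/61390]
P' = (I − K·H)·P̄ = [5081/4385 -687/4385 10678/4385; -687/4385 6618/30695 -15527/30695; 10678/4385 -15527/30695 184343/30695]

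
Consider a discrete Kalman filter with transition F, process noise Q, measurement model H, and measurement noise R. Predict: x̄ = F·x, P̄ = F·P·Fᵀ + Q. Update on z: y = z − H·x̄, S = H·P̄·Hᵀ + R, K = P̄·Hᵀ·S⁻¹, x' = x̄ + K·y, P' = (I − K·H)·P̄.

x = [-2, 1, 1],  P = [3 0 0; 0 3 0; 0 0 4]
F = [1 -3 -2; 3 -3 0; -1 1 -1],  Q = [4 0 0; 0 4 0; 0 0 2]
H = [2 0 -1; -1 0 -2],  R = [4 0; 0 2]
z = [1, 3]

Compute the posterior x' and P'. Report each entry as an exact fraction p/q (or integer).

x̄ = F·x = [-7, -9, 2]
P̄ = F·P·Fᵀ + Q = [50 36 -4; 36 58 -18; -4 -18 12]
y = z − H·x̄ = [17, 0]
S = H·P̄·Hᵀ + R = [232 -64; -64 84]
K = P̄·Hᵀ·S⁻¹ = [189/481 -193/962; 945/1924 180/481; -5/26 -5/13]
x' = x̄ + K·y = [-154/481, -1251/1924, -33/26]
P' = (I − K·H)·P̄ = [341/481 306/481 -2/13; 306/481 13271/962 -9/13; -2/13 -9/13 6/13]

x' = [-154/481, -1251/1924, -33/26]
P' = [341/481 306/481 -2/13; 306/481 13271/962 -9/13; -2/13 -9/13 6/13]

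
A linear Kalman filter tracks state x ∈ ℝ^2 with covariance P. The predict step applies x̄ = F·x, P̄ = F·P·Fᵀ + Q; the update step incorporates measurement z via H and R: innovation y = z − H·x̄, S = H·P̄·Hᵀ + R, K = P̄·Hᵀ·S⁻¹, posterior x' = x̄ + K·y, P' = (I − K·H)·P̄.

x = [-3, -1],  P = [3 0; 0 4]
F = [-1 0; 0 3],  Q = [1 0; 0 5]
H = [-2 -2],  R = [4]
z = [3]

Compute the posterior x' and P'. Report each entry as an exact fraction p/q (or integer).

x' = [66/23, -399/92]
P' = [84/23 -82/23; -82/23 205/46]

x̄ = F·x = [3, -3]
P̄ = F·P·Fᵀ + Q = [4 0; 0 41]
y = z − H·x̄ = [3]
S = H·P̄·Hᵀ + R = [184]
K = P̄·Hᵀ·S⁻¹ = [-1/23; -41/92]
x' = x̄ + K·y = [66/23, -399/92]
P' = (I − K·H)·P̄ = [84/23 -82/23; -82/23 205/46]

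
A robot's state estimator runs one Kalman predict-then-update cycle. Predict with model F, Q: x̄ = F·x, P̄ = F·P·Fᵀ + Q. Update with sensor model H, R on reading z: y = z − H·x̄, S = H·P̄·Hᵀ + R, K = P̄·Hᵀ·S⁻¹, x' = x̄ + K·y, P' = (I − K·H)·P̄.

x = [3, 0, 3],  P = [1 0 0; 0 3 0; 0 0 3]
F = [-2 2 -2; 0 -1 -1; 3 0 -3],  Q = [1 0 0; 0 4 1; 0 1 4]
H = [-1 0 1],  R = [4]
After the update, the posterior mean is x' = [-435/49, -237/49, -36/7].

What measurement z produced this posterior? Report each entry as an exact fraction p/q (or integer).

x̄ = F·x = [-12, -3, 0]
P̄ = F·P·Fᵀ + Q = [29 0 12; 0 10 10; 12 10 40]
S = H·P̄·Hᵀ + R = [49]
K = P̄·Hᵀ·S⁻¹ = [-17/49; 10/49; 4/7]
x' − x̄ = [153/49, -90/49, -36/7] = K·y
y = (KᵀK)⁻¹·Kᵀ·(x' − x̄) = [-9]
z = y + H·x̄ = [-9] + [12] = [3]

z = [3]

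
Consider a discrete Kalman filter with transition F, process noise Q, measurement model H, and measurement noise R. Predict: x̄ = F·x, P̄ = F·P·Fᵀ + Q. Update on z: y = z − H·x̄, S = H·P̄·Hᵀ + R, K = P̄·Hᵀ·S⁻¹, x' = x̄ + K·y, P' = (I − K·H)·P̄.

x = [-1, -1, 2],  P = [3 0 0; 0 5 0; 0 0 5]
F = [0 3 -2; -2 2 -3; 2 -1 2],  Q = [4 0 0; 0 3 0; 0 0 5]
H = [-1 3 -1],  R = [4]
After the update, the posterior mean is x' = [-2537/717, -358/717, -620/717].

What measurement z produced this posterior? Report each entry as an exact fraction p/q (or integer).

z = [3]

x̄ = F·x = [-7, -6, 3]
P̄ = F·P·Fᵀ + Q = [69 60 -35; 60 80 -52; -35 -52 42]
S = H·P̄·Hᵀ + R = [717]
K = P̄·Hᵀ·S⁻¹ = [146/717; 232/717; -163/717]
x' − x̄ = [2482/717, 3944/717, -2771/717] = K·y
y = (KᵀK)⁻¹·Kᵀ·(x' − x̄) = [17]
z = y + H·x̄ = [17] + [-14] = [3]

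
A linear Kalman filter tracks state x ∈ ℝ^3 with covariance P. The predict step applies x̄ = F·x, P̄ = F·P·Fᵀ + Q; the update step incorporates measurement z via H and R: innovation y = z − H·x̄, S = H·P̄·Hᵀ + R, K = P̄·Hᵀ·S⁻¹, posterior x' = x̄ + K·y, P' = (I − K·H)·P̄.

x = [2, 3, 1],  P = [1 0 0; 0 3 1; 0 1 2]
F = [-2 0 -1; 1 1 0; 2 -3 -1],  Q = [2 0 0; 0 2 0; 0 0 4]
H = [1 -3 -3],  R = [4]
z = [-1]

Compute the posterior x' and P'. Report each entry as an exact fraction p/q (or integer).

x' = [-1591/321, 536/107, -2030/321]
P' = [2372/321 -335/107 1777/321; -335/107 639/107 -752/107; 1777/321 -752/107 2987/321]

x̄ = F·x = [-5, 5, -6]
P̄ = F·P·Fᵀ + Q = [8 -3 1; -3 6 -8; 1 -8 43]
y = z − H·x̄ = [1]
S = H·P̄·Hᵀ + R = [321]
K = P̄·Hᵀ·S⁻¹ = [14/321; 1/107; -104/321]
x' = x̄ + K·y = [-1591/321, 536/107, -2030/321]
P' = (I − K·H)·P̄ = [2372/321 -335/107 1777/321; -335/107 639/107 -752/107; 1777/321 -752/107 2987/321]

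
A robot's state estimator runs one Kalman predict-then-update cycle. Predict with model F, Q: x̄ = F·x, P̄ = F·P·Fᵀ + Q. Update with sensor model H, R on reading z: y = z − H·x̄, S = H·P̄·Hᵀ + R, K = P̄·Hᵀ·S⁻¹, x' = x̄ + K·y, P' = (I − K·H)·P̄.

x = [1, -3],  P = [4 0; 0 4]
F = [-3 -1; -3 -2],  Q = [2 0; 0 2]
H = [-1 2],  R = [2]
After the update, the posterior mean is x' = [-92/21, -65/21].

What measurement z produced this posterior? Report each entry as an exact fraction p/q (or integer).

x̄ = F·x = [0, 3]
P̄ = F·P·Fᵀ + Q = [42 44; 44 54]
S = H·P̄·Hᵀ + R = [84]
K = P̄·Hᵀ·S⁻¹ = [23/42; 16/21]
x' − x̄ = [-92/21, -128/21] = K·y
y = (KᵀK)⁻¹·Kᵀ·(x' − x̄) = [-8]
z = y + H·x̄ = [-8] + [6] = [-2]

z = [-2]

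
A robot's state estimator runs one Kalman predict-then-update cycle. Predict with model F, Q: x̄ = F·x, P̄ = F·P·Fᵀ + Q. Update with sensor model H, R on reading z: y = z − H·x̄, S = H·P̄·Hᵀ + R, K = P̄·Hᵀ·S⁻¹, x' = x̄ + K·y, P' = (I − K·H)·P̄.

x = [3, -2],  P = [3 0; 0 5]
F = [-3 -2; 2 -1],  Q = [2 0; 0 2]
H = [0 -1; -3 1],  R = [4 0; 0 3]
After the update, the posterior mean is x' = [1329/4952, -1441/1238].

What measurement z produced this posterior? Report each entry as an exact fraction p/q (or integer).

x̄ = F·x = [-5, 8]
P̄ = F·P·Fᵀ + Q = [49 -8; -8 19]
S = H·P̄·Hᵀ + R = [23 -43; -43 511]
K = P̄·Hᵀ·S⁻¹ = [-2577/9904 -3221/9904; -1965/2476 43/2476]
x' − x̄ = [26089/4952, -11345/1238] = K·y
y = (KᵀK)⁻¹·Kᵀ·(x' − x̄) = [11, -25]
z = y + H·x̄ = [11, -25] + [-8, 23] = [3, -2]

z = [3, -2]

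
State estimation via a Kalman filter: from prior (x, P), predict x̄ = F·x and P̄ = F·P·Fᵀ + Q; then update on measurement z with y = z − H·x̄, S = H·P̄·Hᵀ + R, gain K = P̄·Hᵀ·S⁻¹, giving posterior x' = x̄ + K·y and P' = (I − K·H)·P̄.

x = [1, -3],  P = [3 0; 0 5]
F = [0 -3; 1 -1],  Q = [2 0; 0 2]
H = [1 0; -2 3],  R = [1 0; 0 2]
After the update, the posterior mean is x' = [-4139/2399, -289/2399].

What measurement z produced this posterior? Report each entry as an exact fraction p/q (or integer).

x̄ = F·x = [9, 4]
P̄ = F·P·Fᵀ + Q = [47 15; 15 10]
S = H·P̄·Hᵀ + R = [48 -49; -49 100]
K = P̄·Hᵀ·S⁻¹ = [2299/2399 -49/2399; 1500/2399 735/2399]
x' − x̄ = [-25730/2399, -9885/2399] = K·y
y = (KᵀK)⁻¹·Kᵀ·(x' − x̄) = [-11, 9]
z = y + H·x̄ = [-11, 9] + [9, -6] = [-2, 3]

z = [-2, 3]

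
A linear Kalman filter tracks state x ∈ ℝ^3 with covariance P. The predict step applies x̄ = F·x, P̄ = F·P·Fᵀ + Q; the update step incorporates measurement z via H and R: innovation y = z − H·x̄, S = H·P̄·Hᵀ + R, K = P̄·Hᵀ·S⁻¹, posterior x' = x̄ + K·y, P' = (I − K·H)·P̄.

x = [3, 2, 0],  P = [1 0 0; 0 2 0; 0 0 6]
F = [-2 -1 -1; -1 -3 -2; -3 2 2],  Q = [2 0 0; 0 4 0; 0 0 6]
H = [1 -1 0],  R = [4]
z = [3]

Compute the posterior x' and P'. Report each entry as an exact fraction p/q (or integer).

x' = [-212/25, -279/25, -79/25]
P' = [314/25 338/25 -112/25; 338/25 446/25 -204/25; -112/25 -204/25 646/25]

x̄ = F·x = [-8, -9, -5]
P̄ = F·P·Fᵀ + Q = [14 20 -10; 20 47 -33; -10 -33 47]
y = z − H·x̄ = [2]
S = H·P̄·Hᵀ + R = [25]
K = P̄·Hᵀ·S⁻¹ = [-6/25; -27/25; 23/25]
x' = x̄ + K·y = [-212/25, -279/25, -79/25]
P' = (I − K·H)·P̄ = [314/25 338/25 -112/25; 338/25 446/25 -204/25; -112/25 -204/25 646/25]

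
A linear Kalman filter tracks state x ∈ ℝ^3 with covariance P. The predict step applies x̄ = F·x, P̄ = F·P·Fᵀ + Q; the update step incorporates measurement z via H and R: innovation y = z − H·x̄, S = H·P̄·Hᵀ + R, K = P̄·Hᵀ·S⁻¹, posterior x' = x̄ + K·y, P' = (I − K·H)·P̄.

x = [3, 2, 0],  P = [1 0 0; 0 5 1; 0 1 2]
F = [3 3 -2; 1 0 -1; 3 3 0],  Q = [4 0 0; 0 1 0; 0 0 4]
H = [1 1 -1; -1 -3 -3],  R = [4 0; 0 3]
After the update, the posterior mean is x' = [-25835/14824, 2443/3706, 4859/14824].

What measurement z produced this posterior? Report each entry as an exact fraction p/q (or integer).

x̄ = F·x = [15, 3, 15]
P̄ = F·P·Fᵀ + Q = [54 4 48; 4 4 0; 48 0 58]
S = H·P̄·Hᵀ + R = [32 -4; -4 927]
K = P̄·Hᵀ·S⁻¹ = [4215/14824 -835/3706; 919/3706 -30/1853; -5079/14824 -893/3706]
x' − x̄ = [-248195/14824, -8675/3706, -217501/14824] = K·y
y = (KᵀK)⁻¹·Kᵀ·(x' − x̄) = [-5, 68]
z = y + H·x̄ = [-5, 68] + [3, -69] = [-2, -1]

z = [-2, -1]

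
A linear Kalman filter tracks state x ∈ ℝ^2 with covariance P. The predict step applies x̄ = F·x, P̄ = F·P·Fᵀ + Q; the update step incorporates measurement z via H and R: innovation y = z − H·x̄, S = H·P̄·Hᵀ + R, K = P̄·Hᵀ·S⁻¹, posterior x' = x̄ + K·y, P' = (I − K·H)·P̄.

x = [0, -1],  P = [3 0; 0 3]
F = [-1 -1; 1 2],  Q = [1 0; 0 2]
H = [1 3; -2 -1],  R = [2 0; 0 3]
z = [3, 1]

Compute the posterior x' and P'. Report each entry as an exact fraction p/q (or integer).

x̄ = F·x = [1, -2]
P̄ = F·P·Fᵀ + Q = [7 -9; -9 17]
y = z − H·x̄ = [8, 1]
S = H·P̄·Hᵀ + R = [108 -2; -2 12]
K = P̄·Hᵀ·S⁻¹ = [-125/646 -145/323; 253/646 48/323]
x' = x̄ + K·y = [-322/323, 414/323]
P' = (I − K·H)·P̄ = [286/323 -137/323; -137/323 130/323]

x' = [-322/323, 414/323]
P' = [286/323 -137/323; -137/323 130/323]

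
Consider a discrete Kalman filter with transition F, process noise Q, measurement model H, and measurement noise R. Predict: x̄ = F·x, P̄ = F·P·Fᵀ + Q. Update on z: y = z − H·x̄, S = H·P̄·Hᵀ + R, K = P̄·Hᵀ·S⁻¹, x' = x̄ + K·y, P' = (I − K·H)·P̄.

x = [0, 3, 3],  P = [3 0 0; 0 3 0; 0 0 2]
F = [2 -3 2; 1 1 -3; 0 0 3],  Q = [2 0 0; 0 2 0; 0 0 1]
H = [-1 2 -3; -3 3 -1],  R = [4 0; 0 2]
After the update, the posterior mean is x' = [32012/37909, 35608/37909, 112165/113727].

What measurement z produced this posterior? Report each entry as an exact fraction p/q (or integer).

z = [-1, -1]

x̄ = F·x = [-3, -6, 9]
P̄ = F·P·Fᵀ + Q = [49 -15 12; -15 26 -18; 12 -18 19]
S = H·P̄·Hᵀ + R = [676 813; 813 1146]
K = P̄·Hᵀ·S⁻¹ = [11354/37909 -14803/37909; 8011/37909 -1019/37909; -10571/37909 11681/113727]
x' − x̄ = [145739/37909, 263062/37909, -911378/113727] = K·y
y = (KᵀK)⁻¹·Kᵀ·(x' − x̄) = [35, 17]
z = y + H·x̄ = [35, 17] + [-36, -18] = [-1, -1]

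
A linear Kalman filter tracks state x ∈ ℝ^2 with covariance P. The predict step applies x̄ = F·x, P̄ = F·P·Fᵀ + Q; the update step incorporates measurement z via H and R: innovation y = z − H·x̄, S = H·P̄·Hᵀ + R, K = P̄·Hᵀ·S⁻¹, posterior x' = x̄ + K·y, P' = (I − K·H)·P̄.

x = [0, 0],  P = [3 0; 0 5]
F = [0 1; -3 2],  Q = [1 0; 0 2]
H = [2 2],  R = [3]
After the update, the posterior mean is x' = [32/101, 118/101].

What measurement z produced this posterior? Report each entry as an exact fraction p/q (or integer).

x̄ = F·x = [0, 0]
P̄ = F·P·Fᵀ + Q = [6 10; 10 49]
S = H·P̄·Hᵀ + R = [303]
K = P̄·Hᵀ·S⁻¹ = [32/303; 118/303]
x' − x̄ = [32/101, 118/101] = K·y
y = (KᵀK)⁻¹·Kᵀ·(x' − x̄) = [3]
z = y + H·x̄ = [3] + [0] = [3]

z = [3]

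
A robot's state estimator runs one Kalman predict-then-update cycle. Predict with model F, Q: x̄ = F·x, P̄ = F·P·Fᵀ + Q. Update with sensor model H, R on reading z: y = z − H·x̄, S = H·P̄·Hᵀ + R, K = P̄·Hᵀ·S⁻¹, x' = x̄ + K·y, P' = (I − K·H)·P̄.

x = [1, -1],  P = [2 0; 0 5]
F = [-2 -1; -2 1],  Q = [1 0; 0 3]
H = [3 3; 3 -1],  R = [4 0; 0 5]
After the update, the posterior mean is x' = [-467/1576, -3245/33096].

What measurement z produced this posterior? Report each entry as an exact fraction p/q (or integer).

z = [-1, -1]

x̄ = F·x = [-1, -3]
P̄ = F·P·Fᵀ + Q = [14 3; 3 16]
S = H·P̄·Hᵀ + R = [328 96; 96 129]
K = P̄·Hᵀ·S⁻¹ = [135/1576 47/197; 2675/11032 -971/4137]
x' − x̄ = [1109/1576, 96043/33096] = K·y
y = (KᵀK)⁻¹·Kᵀ·(x' − x̄) = [11, -1]
z = y + H·x̄ = [11, -1] + [-12, 0] = [-1, -1]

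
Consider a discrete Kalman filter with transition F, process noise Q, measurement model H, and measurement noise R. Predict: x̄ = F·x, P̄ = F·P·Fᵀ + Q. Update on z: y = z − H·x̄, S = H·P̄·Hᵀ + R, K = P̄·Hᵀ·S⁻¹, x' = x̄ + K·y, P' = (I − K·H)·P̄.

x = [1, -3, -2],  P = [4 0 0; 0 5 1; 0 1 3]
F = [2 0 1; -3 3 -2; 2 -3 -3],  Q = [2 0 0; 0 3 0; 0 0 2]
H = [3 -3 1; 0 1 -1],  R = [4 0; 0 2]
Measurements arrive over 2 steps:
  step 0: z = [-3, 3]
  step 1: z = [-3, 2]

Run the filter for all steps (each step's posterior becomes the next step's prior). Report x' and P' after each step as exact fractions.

step 0: x' = [76840/123521, 149660/123521, -173879/123521], P' = [300426/123521 362334/123521 281552/123521; 362334/123521 590550/123521 586440/123521; 281552/123521 586440/123521 821808/123521]
step 1: x' = [145075019/90921579, 804401485/272764737, 82496867/90921579], P' = [145847813/90921579 153288997/90921579 98985662/90921579; 153288997/90921579 798763403/272764737 274407358/90921579; 98985662/90921579 274407358/90921579 460747412/90921579]

step 0: x̄ = F·x = [0, -8, 17]
step 0: P̄ = F·P·Fᵀ + Q = [21 -27 4; -27 84 -54; 4 -54 108]
step 0: y = z − H·x̄ = [-44, 28]
step 0: S = H·P̄·Hᵀ + R = [1891 -669; -669 302]
step 0: K = P̄·Hᵀ·S⁻¹ = [23957/123521 40391/123521; -24552/123521 2055/123521; -23214/123521 -117684/123521]
step 0: x' = x̄ + K·y = [76840/123521, 149660/123521, -173879/123521]
step 0: P' = (I − K·H)·P̄ = [300426/123521 362334/123521 281552/123521; 362334/123521 590550/123521 586440/123521; 281552/123521 586440/123521 821808/123521]
step 1: x̄ = F·x = [-20199/123521, 566218/123521, 226337/123521]
step 1: P̄ = F·P·Fᵀ + Q = [3396762/123521 -1483712/123521 -6323252/123521; -1483712/123521 1495911/123521 2896792/123521; -6323252/123521 2896792/123521 16989256/123521]
step 1: y = z − H·x̄ = [1162351/123521, -92839/123521]
step 1: S = H·P̄·Hᵀ + R = [32903949/123521 4628799/123521; 4628799/123521 12938625/123521]
step 1: K = P̄·Hᵀ·S⁻¹ = [5475865/25977594 54303335/181843158; -4606361/25977594 -24458671/545529474; -2339917/12988797 -93170027/90921579]
step 1: x' = x̄ + K·y = [145075019/90921579, 804401485/272764737, 82496867/90921579]
step 1: P' = (I − K·H)·P̄ = [145847813/90921579 153288997/90921579 98985662/90921579; 153288997/90921579 798763403/272764737 274407358/90921579; 98985662/90921579 274407358/90921579 460747412/90921579]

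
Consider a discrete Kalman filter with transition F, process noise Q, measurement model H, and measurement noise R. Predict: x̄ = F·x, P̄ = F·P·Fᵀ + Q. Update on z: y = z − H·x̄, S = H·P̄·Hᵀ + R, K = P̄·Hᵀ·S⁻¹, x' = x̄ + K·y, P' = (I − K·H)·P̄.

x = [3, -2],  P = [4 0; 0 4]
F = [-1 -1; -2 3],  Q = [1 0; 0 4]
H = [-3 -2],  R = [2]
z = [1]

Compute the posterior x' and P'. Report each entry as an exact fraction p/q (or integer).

x' = [235/259, -508/259]
P' = [1970/259 -2936/259; -2936/259 4504/259]

x̄ = F·x = [-1, -12]
P̄ = F·P·Fᵀ + Q = [9 -4; -4 56]
y = z − H·x̄ = [-26]
S = H·P̄·Hᵀ + R = [259]
K = P̄·Hᵀ·S⁻¹ = [-19/259; -100/259]
x' = x̄ + K·y = [235/259, -508/259]
P' = (I − K·H)·P̄ = [1970/259 -2936/259; -2936/259 4504/259]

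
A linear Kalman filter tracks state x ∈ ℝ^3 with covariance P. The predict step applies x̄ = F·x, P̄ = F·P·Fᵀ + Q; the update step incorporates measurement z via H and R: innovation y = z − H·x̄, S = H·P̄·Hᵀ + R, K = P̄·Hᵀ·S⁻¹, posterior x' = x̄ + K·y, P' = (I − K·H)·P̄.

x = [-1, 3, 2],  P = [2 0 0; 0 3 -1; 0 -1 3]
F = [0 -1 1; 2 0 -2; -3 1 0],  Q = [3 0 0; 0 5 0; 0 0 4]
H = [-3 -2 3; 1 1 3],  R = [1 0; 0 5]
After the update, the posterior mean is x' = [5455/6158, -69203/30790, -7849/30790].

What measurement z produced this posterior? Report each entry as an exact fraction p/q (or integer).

x̄ = F·x = [-1, -6, 6]
P̄ = F·P·Fᵀ + Q = [11 -8 -4; -8 25 -10; -4 -10 25]
S = H·P̄·Hᵀ + R = [521 236; 236 166]
K = P̄·Hᵀ·S⁻¹ = [-269/3079 431/6158; -3114/15395 6443/30790; 1683/15395 6529/30790]
x' − x̄ = [11613/6158, 115537/30790, -192589/30790] = K·y
y = (KᵀK)⁻¹·Kᵀ·(x' − x̄) = [-32, -13]
z = y + H·x̄ = [-32, -13] + [33, 11] = [1, -2]

z = [1, -2]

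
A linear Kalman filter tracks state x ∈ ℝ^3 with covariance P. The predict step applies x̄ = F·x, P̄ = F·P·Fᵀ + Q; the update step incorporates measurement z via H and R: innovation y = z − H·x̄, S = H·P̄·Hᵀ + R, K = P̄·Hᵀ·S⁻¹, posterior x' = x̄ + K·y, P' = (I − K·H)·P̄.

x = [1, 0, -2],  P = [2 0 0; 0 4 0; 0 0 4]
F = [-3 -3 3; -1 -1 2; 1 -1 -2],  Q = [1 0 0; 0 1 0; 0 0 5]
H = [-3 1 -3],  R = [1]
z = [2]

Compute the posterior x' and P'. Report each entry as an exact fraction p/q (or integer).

x' = [-1487/198, -2665/594, 3175/594]
P' = [2525/66 4717/198 -5983/198; 4717/198 9941/594 -10817/594; -5983/198 -10817/594 14357/594]

x̄ = F·x = [-9, -5, 5]
P̄ = F·P·Fᵀ + Q = [91 42 -18; 42 23 -14; -18 -14 27]
y = z − H·x̄ = [-5]
S = H·P̄·Hᵀ + R = [594]
K = P̄·Hᵀ·S⁻¹ = [-59/198; -61/594; -41/594]
x' = x̄ + K·y = [-1487/198, -2665/594, 3175/594]
P' = (I − K·H)·P̄ = [2525/66 4717/198 -5983/198; 4717/198 9941/594 -10817/594; -5983/198 -10817/594 14357/594]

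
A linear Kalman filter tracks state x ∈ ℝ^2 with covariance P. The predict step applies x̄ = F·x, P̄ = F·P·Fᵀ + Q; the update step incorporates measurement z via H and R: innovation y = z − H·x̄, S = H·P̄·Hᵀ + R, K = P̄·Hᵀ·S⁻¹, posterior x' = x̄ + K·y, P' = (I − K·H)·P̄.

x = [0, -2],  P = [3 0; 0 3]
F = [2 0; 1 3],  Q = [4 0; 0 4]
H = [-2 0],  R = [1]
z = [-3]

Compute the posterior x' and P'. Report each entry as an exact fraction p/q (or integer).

x' = [96/65, -354/65]
P' = [16/65 6/65; 6/65 2066/65]

x̄ = F·x = [0, -6]
P̄ = F·P·Fᵀ + Q = [16 6; 6 34]
y = z − H·x̄ = [-3]
S = H·P̄·Hᵀ + R = [65]
K = P̄·Hᵀ·S⁻¹ = [-32/65; -12/65]
x' = x̄ + K·y = [96/65, -354/65]
P' = (I − K·H)·P̄ = [16/65 6/65; 6/65 2066/65]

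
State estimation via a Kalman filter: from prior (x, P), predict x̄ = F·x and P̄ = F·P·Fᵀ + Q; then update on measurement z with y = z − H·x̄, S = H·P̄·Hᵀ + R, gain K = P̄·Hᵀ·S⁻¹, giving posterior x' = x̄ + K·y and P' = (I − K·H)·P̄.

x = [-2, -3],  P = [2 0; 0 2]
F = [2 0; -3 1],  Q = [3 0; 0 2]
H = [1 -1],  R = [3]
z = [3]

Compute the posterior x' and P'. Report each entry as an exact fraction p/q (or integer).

x' = [-1/6, -8/3]
P' = [131/60 31/30; 31/30 41/15]

x̄ = F·x = [-4, 3]
P̄ = F·P·Fᵀ + Q = [11 -12; -12 22]
y = z − H·x̄ = [10]
S = H·P̄·Hᵀ + R = [60]
K = P̄·Hᵀ·S⁻¹ = [23/60; -17/30]
x' = x̄ + K·y = [-1/6, -8/3]
P' = (I − K·H)·P̄ = [131/60 31/30; 31/30 41/15]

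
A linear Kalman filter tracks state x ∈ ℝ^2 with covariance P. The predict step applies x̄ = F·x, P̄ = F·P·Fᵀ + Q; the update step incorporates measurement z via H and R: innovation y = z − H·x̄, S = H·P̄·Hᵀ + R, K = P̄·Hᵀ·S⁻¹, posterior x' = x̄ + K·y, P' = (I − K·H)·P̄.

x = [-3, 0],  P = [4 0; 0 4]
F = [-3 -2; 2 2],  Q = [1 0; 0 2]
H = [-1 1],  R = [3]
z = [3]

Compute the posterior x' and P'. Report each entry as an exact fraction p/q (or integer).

x' = [-72/85, 156/85]
P' = [361/170 41/85; 41/85 152/85]

x̄ = F·x = [9, -6]
P̄ = F·P·Fᵀ + Q = [53 -40; -40 34]
y = z − H·x̄ = [18]
S = H·P̄·Hᵀ + R = [170]
K = P̄·Hᵀ·S⁻¹ = [-93/170; 37/85]
x' = x̄ + K·y = [-72/85, 156/85]
P' = (I − K·H)·P̄ = [361/170 41/85; 41/85 152/85]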